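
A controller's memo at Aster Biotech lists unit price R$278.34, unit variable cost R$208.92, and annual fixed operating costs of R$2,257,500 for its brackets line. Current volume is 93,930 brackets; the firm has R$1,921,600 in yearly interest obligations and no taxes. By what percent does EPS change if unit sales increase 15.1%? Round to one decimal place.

Total contribution margin = 93,930 × R$69.42 = R$6,520,620.60.
Operating income = contribution − fixed costs = R$6,520,620.60 − R$2,257,500 = R$4,263,120.60.
Interest = R$1,921,600.00, so EBIT − I = R$2,341,520.60.
DCL = total CM / (EBIT − I) = R$6,520,620.60 / R$2,341,520.60 = 2.7848.
%ΔEPS = DCL × %ΔSales = 2.7848 × +15.1% = +42.1%.

+42.1%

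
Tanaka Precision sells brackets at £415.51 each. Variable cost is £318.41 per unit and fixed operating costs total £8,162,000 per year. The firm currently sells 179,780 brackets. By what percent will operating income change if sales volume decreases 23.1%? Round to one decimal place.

-43.4%

Total contribution margin = 179,780 × £97.10 = £17,456,638.00.
Subtracting fixed costs: EBIT = £17,456,638.00 − £8,162,000 = £9,294,638.00.
DOL = contribution ÷ EBIT = £17,456,638.00 ÷ £9,294,638.00 = 1.8781.
So EBIT moves 1.8781 × (-23.1%) = -43.4%.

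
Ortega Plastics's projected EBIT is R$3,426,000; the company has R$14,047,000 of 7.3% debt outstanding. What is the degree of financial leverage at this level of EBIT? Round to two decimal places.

1.43

Interest = R$1,025,431.00.
DFL = EBIT ÷ (EBIT − I) = R$3,426,000 ÷ (R$3,426,000 − R$1,025,431.00) = R$3,426,000 ÷ R$2,400,569.00 = 1.4272.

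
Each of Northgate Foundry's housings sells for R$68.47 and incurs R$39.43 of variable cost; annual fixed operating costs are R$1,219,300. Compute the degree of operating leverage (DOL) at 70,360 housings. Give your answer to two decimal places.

2.48

Contribution at this volume is 70,360 × R$29.04 = R$2,043,254.40.
Subtracting fixed costs: EBIT = R$2,043,254.40 − R$1,219,300 = R$823,954.40.
So DOL = total CM / EBIT = R$2,043,254.40 / R$823,954.40 = 2.4798.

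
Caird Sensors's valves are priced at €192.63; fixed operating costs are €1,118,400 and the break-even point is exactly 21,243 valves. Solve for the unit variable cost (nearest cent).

€139.98

At break-even, FC = Q × (P − VC), so P − VC = €1,118,400 ÷ 21,243 = €52.6479.
Hence VC = price − CM = €192.63 − €52.6479 = €139.98.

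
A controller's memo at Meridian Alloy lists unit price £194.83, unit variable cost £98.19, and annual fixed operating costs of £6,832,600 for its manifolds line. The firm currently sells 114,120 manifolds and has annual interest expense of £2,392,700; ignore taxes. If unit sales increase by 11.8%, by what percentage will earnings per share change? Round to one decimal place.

At 114,120 units, contribution = 114,120 × £96.64 = £11,028,556.80.
EBIT = £11,028,556.80 − £6,832,600 = £4,195,956.80.
Interest = £2,392,700.00, so EBIT − I = £1,803,256.80.
Degree of combined leverage = contribution ÷ (EBIT − I) = £11,028,556.80 ÷ £1,803,256.80 = 6.1159.
EPS therefore changes by 6.1159 × (+11.8%) = +72.2%.

+72.2%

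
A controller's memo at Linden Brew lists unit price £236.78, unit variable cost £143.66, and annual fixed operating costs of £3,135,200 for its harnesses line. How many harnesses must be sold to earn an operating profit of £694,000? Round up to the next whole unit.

Each unit contributes £236.78 − £143.66 = £93.12.
Units = (FC + target) / CM = (£3,135,200 + £694,000) / £93.12 = 41,121.13, so 41,122 harnesses.

41,122 harnesses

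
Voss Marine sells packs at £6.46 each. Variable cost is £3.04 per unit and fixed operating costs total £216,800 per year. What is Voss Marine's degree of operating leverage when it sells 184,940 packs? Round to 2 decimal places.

1.52

At 184,940 units, contribution = 184,940 × £3.42 = £632,494.80.
Operating income = contribution − fixed costs = £632,494.80 − £216,800 = £415,694.80.
So DOL = total CM / EBIT = £632,494.80 / £415,694.80 = 1.5215.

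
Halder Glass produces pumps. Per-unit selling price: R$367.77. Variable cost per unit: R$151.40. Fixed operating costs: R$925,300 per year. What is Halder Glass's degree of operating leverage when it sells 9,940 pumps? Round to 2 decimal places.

1.76

Total contribution margin = 9,940 × R$216.37 = R$2,150,717.80.
Subtracting fixed costs: EBIT = R$2,150,717.80 − R$925,300 = R$1,225,417.80.
DOL = contribution ÷ EBIT = R$2,150,717.80 ÷ R$1,225,417.80 = 1.7551.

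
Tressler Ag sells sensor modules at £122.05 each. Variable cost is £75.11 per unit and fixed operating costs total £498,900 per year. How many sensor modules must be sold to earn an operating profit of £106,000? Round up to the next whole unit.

Each unit contributes £122.05 − £75.11 = £46.94.
Need Q such that Q × £46.94 − £498,900 = £106,000, i.e. Q = £604,900 / £46.94 = 12,886.66 → 12,887.

12,887 sensor modules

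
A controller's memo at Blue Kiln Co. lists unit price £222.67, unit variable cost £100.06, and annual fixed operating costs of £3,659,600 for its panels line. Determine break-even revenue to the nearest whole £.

CM per unit = £222.67 − £100.06 = £122.61; CM ratio = £122.61 / £222.67 = 0.5506.
Break-even sales = FC ÷ CM ratio = £3,659,600 × £222.67 / £122.61 = £6,646,139.

£6,646,139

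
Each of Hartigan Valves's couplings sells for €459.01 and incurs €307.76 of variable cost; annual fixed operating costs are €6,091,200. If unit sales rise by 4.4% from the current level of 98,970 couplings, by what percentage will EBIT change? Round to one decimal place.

Total contribution margin = 98,970 × €151.25 = €14,969,212.50.
Operating income = contribution − fixed costs = €14,969,212.50 − €6,091,200 = €8,878,012.50.
So DOL = total CM / EBIT = €14,969,212.50 / €8,878,012.50 = 1.6861.
%ΔEBIT = DOL × %ΔSales = 1.6861 × +4.4% = +7.4%.

+7.4%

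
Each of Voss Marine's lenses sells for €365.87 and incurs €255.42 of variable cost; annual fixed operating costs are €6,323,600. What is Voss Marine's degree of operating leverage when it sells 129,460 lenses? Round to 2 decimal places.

Contribution at this volume is 129,460 × €110.45 = €14,298,857.00.
EBIT = €14,298,857.00 − €6,323,600 = €7,975,257.00.
DOL = contribution ÷ EBIT = €14,298,857.00 ÷ €7,975,257.00 = 1.7929.

1.79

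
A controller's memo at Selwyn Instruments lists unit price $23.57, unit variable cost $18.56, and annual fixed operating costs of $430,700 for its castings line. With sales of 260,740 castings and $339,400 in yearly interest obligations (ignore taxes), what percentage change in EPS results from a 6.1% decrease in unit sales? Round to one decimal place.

-14.9%

At 260,740 units, contribution = 260,740 × $5.01 = $1,306,307.40.
Operating income = contribution − fixed costs = $1,306,307.40 − $430,700 = $875,607.40.
Interest = $339,400.00, so EBIT − I = $536,207.40.
DCL = total CM / (EBIT − I) = $1,306,307.40 / $536,207.40 = 2.4362.
%ΔEPS = DCL × %ΔSales = 2.4362 × -6.1% = -14.9%.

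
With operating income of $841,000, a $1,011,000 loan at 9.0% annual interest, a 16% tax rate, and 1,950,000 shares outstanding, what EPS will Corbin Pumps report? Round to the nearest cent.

Interest = $90,990.00, so EBT = $841,000 − $90,990.00 = $750,010.00.
Net income = $750,010.00 × (1 − 0.16) = $630,008.40.
EPS = $630,008.40 ÷ 1,950,000 = $0.32.

$0.32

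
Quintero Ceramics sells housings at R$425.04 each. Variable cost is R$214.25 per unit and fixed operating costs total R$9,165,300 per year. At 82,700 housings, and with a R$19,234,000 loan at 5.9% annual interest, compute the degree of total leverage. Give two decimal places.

2.44

Contribution at this volume is 82,700 × R$210.79 = R$17,432,333.00.
EBIT = R$17,432,333.00 − R$9,165,300 = R$8,267,033.00. Interest = R$1,134,806.00.
DOL = R$17,432,333.00 ÷ R$8,267,033.00 = 2.1087; DFL = R$8,267,033.00 ÷ R$7,132,227.00 = 1.1591.
DCL = DOL × DFL = 2.1087 × 1.1591 = 2.4442.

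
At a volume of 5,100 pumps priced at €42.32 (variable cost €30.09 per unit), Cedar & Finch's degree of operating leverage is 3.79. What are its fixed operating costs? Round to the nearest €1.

Contribution at this volume is 5,100 × €12.23 = €62,373.00.
Since DOL = CM ÷ EBIT, EBIT = €62,373.00 ÷ 3.79 = €16,457.26.
And FC = contribution − EBIT = €62,373.00 − €16,457.26 = €45,916.

€45,916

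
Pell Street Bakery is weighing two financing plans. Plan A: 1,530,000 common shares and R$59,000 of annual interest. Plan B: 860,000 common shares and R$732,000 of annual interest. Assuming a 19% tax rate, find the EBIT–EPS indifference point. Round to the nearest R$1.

Set EPS_A = EPS_B: (EBIT − R$59,000)(1 − 0.19) ÷ 1,530,000 = (EBIT − R$732,000)(1 − 0.19) ÷ 860,000.
Cancelling (1 − t) and cross-multiplying: 860,000·(EBIT − 59,000) = 1,530,000·(EBIT − 732,000).
Solving, EBIT = (732,000·1,530,000 − 59,000·860,000) / (1,530,000 − 860,000) = 1,069,220,000,000 / 670,000 = 1,595,850.75.

R$1,595,851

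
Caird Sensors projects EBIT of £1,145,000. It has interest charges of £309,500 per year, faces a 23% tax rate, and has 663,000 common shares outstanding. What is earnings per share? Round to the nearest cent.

£0.97

Pre-tax income = £1,145,000 − £309,500.00 = £835,500.00.
Net income = £835,500.00 × (1 − 0.23) = £643,335.00.
Per share: £643,335.00 / 663,000 shares = £0.97.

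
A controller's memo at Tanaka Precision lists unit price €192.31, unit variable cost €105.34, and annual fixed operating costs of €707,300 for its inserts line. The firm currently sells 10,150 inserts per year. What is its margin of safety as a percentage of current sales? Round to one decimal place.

19.9%

Each unit contributes €192.31 − €105.34 = €86.97. Break-even units = €707,300 ÷ €86.97 = 8,132.69; break-even revenue = 8,132.69 × €192.31 = €1,563,997.50.
Actual sales revenue = 10,150 × €192.31 = €1,951,946.50.
Margin of safety = (€1,951,946.50 − €1,563,997.50) ÷ €1,951,946.50 = 19.9%.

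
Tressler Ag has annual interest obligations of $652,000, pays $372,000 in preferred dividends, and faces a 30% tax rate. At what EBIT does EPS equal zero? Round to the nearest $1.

Preferred dividends are paid after tax, so their pre-tax equivalent is $372,000 ÷ (1 − 0.30) = $531,428.57.
Financial break-even EBIT = interest + D_p ÷ (1 − t) = $652,000 + $531,428.57 = $1,183,428.57.

$1,183,429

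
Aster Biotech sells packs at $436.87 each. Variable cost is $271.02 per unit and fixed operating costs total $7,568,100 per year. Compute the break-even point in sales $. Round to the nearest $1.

$19,935,338

CM per unit = $436.87 − $271.02 = $165.85; CM ratio = $165.85 / $436.87 = 0.3796.
Break-even revenue = fixed costs × price ÷ CM = $7,568,100 × $436.87 ÷ $165.85 = $19,935,338.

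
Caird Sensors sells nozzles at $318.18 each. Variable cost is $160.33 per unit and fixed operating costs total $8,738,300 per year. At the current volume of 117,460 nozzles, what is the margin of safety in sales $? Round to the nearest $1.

Each unit contributes $318.18 − $160.33 = $157.85. Break-even units = $8,738,300 ÷ $157.85 = 55,358.25; break-even revenue = 55,358.25 × $318.18 = $17,613,888.46.
Actual sales revenue = 117,460 × $318.18 = $37,373,422.80.
Margin of safety = $37,373,422.80 − $17,613,888.46 = $19,759,534.

$19,759,534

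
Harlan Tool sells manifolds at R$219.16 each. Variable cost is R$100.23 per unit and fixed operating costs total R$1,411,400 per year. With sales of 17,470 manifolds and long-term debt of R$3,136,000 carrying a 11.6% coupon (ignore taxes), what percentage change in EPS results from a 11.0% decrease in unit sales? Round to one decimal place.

Total contribution margin = 17,470 × R$118.93 = R$2,077,707.10.
EBIT = R$2,077,707.10 − R$1,411,400 = R$666,307.10.
Interest = R$363,776.00, so EBIT − I = R$302,531.10.
Degree of combined leverage = contribution ÷ (EBIT − I) = R$2,077,707.10 ÷ R$302,531.10 = 6.8677.
%ΔEPS = DCL × %ΔSales = 6.8677 × -11.0% = -75.5%.

-75.5%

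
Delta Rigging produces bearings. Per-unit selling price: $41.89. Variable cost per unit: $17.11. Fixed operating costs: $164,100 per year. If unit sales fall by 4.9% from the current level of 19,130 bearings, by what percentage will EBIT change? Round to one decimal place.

At 19,130 units, contribution = 19,130 × $24.78 = $474,041.40.
Subtracting fixed costs: EBIT = $474,041.40 − $164,100 = $309,941.40.
DOL = contribution ÷ EBIT = $474,041.40 ÷ $309,941.40 = 1.5295.
Operating income changes by 1.5295 × -4.9% = -7.5%.

-7.5%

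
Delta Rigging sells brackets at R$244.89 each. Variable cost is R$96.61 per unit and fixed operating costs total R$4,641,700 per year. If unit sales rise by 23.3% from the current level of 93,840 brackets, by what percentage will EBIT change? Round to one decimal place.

Total contribution margin = 93,840 × R$148.28 = R$13,914,595.20.
Operating income = contribution − fixed costs = R$13,914,595.20 − R$4,641,700 = R$9,272,895.20.
DOL = contribution ÷ EBIT = R$13,914,595.20 ÷ R$9,272,895.20 = 1.5006.
So EBIT moves 1.5006 × (+23.3%) = +35.0%.

+35.0%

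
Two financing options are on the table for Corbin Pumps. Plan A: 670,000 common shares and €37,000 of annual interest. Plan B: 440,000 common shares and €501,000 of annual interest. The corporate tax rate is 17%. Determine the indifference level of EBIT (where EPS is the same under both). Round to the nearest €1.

Set EPS_A = EPS_B: (EBIT − €37,000)(1 − 0.17) ÷ 670,000 = (EBIT − €501,000)(1 − 0.17) ÷ 440,000.
The (1 − t) factor cancels: (EBIT − 37,000) × 440,000 = (EBIT − 501,000) × 670,000.
EBIT × (670,000 − 440,000) = 501,000 × 670,000 − 37,000 × 440,000 = 319,390,000,000, so EBIT = 319,390,000,000 ÷ 230,000 = 1,388,652.17.

€1,388,652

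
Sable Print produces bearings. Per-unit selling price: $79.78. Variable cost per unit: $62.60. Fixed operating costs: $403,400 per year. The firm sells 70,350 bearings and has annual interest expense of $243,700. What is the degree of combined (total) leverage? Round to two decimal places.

Total contribution margin = 70,350 × $17.18 = $1,208,613.00.
Operating income = contribution − fixed costs = $1,208,613.00 − $403,400 = $805,213.00. Interest = $243,700.00.
DOL = $1,208,613.00 ÷ $805,213.00 = 1.5010; DFL = $805,213.00 ÷ $561,513.00 = 1.4340.
Combined leverage = 1.5010 × 1.4340 = 2.1524.

2.15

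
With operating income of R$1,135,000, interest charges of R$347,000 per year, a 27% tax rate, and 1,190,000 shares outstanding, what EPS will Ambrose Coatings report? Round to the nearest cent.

Pre-tax income = R$1,135,000 − R$347,000.00 = R$788,000.00.
Net income = R$788,000.00 × (1 − 0.27) = R$575,240.00.
Per share: R$575,240.00 / 1,190,000 shares = R$0.48.

R$0.48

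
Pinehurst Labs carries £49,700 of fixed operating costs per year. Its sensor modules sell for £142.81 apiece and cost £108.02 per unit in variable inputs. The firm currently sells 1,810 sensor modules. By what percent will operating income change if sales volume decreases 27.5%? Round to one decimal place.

-130.5%

Contribution at this volume is 1,810 × £34.79 = £62,969.90.
Operating income = contribution − fixed costs = £62,969.90 − £49,700 = £13,269.90.
So DOL = total CM / EBIT = £62,969.90 / £13,269.90 = 4.7453.
%ΔEBIT = DOL × %ΔSales = 4.7453 × -27.5% = -130.5%.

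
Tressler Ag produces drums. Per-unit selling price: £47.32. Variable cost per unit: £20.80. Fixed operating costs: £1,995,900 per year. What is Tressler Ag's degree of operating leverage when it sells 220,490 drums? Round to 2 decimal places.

1.52

Total contribution margin = 220,490 × £26.52 = £5,847,394.80.
Operating income = contribution − fixed costs = £5,847,394.80 − £1,995,900 = £3,851,494.80.
So DOL = total CM / EBIT = £5,847,394.80 / £3,851,494.80 = 1.5182.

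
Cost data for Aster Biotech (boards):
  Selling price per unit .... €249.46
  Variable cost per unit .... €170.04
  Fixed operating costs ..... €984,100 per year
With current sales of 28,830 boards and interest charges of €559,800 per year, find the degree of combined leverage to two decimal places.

3.07

At 28,830 units, contribution = 28,830 × €79.42 = €2,289,678.60.
Operating income = contribution − fixed costs = €2,289,678.60 − €984,100 = €1,305,578.60. Interest = €559,800.00.
DOL = €2,289,678.60 ÷ €1,305,578.60 = 1.7538; DFL = €1,305,578.60 ÷ €745,778.60 = 1.7506.
DCL = DOL × DFL = 1.7538 × 1.7506 = 3.0702.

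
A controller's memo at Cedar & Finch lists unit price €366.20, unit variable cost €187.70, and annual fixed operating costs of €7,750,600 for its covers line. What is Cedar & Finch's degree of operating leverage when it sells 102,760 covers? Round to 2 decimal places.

1.73

Total contribution margin = 102,760 × €178.50 = €18,342,660.00.
Operating income = contribution − fixed costs = €18,342,660.00 − €7,750,600 = €10,592,060.00.
Degree of operating leverage = €18,342,660.00 / €10,592,060.00 = 1.7317.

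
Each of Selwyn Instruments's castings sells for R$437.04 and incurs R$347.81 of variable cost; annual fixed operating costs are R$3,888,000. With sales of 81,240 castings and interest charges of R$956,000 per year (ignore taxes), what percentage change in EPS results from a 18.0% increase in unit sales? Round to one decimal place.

+54.3%

Total contribution margin = 81,240 × R$89.23 = R$7,249,045.20.
Subtracting fixed costs: EBIT = R$7,249,045.20 − R$3,888,000 = R$3,361,045.20.
Interest = R$956,000.00, so EBIT − I = R$2,405,045.20.
Degree of combined leverage = contribution ÷ (EBIT − I) = R$7,249,045.20 ÷ R$2,405,045.20 = 3.0141.
EPS therefore changes by 3.0141 × (+18.0%) = +54.3%.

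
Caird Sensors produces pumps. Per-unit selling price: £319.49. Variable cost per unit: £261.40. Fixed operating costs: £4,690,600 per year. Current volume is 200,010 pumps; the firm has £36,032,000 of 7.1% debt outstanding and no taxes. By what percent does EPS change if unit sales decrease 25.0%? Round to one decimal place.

At 200,010 units, contribution = 200,010 × £58.09 = £11,618,580.90.
EBIT = £11,618,580.90 − £4,690,600 = £6,927,980.90.
Interest = £2,558,272.00, so EBIT − I = £4,369,708.90.
Degree of combined leverage = contribution ÷ (EBIT − I) = £11,618,580.90 ÷ £4,369,708.90 = 2.6589.
%ΔEPS = DCL × %ΔSales = 2.6589 × -25.0% = -66.5%.

-66.5%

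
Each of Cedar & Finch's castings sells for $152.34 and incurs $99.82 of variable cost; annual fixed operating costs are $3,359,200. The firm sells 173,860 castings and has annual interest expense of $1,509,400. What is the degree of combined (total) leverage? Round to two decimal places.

At 173,860 units, contribution = 173,860 × $52.52 = $9,131,127.20.
Operating income = contribution − fixed costs = $9,131,127.20 − $3,359,200 = $5,771,927.20. Interest = $1,509,400.00.
DOL = $9,131,127.20 ÷ $5,771,927.20 = 1.5820; DFL = $5,771,927.20 ÷ $4,262,527.20 = 1.3541.
Combined leverage = 1.5820 × 1.3541 = 2.1422.

2.14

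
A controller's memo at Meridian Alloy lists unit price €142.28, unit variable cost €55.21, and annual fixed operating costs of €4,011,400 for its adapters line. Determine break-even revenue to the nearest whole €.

Contribution margin per unit = €142.28 − €55.21 = €87.07, a CM ratio of €87.07 ÷ €142.28 = 0.6120.
Break-even revenue = fixed costs × price ÷ CM = €4,011,400 × €142.28 ÷ €87.07 = €6,554,979.

€6,554,979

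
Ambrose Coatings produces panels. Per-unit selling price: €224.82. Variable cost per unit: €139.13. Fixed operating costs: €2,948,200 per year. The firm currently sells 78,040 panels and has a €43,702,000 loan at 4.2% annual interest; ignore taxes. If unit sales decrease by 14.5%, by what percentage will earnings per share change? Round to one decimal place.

Total contribution margin = 78,040 × €85.69 = €6,687,247.60.
EBIT = €6,687,247.60 − €2,948,200 = €3,739,047.60.
After interest of €1,835,484.00, pre-tax earnings = €1,903,563.60.
Degree of combined leverage = contribution ÷ (EBIT − I) = €6,687,247.60 ÷ €1,903,563.60 = 3.5130.
%ΔEPS = DCL × %ΔSales = 3.5130 × -14.5% = -50.9%.

-50.9%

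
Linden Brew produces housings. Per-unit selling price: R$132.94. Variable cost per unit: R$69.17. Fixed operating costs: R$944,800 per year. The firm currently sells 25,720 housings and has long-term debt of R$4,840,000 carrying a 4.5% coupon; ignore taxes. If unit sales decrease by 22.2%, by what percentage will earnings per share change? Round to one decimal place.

-76.2%

At 25,720 units, contribution = 25,720 × R$63.77 = R$1,640,164.40.
EBIT = R$1,640,164.40 − R$944,800 = R$695,364.40.
After interest of R$217,800.00, pre-tax earnings = R$477,564.40.
Degree of combined leverage = contribution ÷ (EBIT − I) = R$1,640,164.40 ÷ R$477,564.40 = 3.4344.
EPS therefore changes by 3.4344 × (-22.2%) = -76.2%.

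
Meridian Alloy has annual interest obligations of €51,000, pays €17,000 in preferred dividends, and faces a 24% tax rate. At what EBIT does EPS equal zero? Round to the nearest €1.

Grossing the preferred dividend up to pre-tax terms: €17,000 / (1 − 0.24) = €22,368.42.
Financial break-even EBIT = interest + D_p ÷ (1 − t) = €51,000 + €22,368.42 = €73,368.42.

€73,368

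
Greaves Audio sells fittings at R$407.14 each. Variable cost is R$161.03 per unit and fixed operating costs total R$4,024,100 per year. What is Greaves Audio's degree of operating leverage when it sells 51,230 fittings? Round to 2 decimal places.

1.47

Contribution at this volume is 51,230 × R$246.11 = R$12,608,215.30.
Subtracting fixed costs: EBIT = R$12,608,215.30 − R$4,024,100 = R$8,584,115.30.
Degree of operating leverage = R$12,608,215.30 / R$8,584,115.30 = 1.4688.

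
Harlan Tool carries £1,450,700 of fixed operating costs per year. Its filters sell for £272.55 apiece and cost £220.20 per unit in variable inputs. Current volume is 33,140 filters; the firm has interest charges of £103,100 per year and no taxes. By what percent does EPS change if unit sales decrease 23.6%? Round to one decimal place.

-226.1%

At 33,140 units, contribution = 33,140 × £52.35 = £1,734,879.00.
Subtracting fixed costs: EBIT = £1,734,879.00 − £1,450,700 = £284,179.00.
Interest = £103,100.00, so EBIT − I = £181,079.00.
Degree of combined leverage = contribution ÷ (EBIT − I) = £1,734,879.00 ÷ £181,079.00 = 9.5808.
%ΔEPS = DCL × %ΔSales = 9.5808 × -23.6% = -226.1%.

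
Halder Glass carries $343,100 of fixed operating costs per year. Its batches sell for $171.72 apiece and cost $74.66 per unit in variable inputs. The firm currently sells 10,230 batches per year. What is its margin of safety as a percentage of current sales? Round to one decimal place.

65.4%

Unit CM = price − variable cost = $171.72 − $74.66 = $97.06. Break-even units = $343,100 ÷ $97.06 = 3,534.93; break-even revenue = 3,534.93 × $171.72 = $607,017.64.
Current sales = 10,230 × $171.72 = $1,756,695.60.
Margin of safety = ($1,756,695.60 − $607,017.64) ÷ $1,756,695.60 = 65.4%.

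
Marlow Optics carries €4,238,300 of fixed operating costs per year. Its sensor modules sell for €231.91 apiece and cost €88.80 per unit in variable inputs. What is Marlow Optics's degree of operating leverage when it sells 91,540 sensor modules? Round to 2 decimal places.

At 91,540 units, contribution = 91,540 × €143.11 = €13,100,289.40.
EBIT = €13,100,289.40 − €4,238,300 = €8,861,989.40.
DOL = contribution ÷ EBIT = €13,100,289.40 ÷ €8,861,989.40 = 1.4783.

1.48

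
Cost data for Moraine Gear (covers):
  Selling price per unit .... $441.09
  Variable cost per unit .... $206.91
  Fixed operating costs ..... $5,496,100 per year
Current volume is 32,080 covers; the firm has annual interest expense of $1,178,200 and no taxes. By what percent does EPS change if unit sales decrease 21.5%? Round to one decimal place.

At 32,080 units, contribution = 32,080 × $234.18 = $7,512,494.40.
EBIT = $7,512,494.40 − $5,496,100 = $2,016,394.40.
Interest = $1,178,200.00, so EBIT − I = $838,194.40.
Degree of combined leverage = contribution ÷ (EBIT − I) = $7,512,494.40 ÷ $838,194.40 = 8.9627.
EPS therefore changes by 8.9627 × (-21.5%) = -192.7%.

-192.7%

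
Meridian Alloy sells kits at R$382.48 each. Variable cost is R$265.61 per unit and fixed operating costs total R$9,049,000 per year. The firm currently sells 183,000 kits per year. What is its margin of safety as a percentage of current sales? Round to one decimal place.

Contribution margin per unit = R$382.48 − R$265.61 = R$116.87. Break-even units = R$9,049,000 ÷ R$116.87 = 77,427.91; break-even revenue = 77,427.91 × R$382.48 = R$29,614,627.53.
Current sales = 183,000 × R$382.48 = R$69,993,840.00.
Margin of safety = (R$69,993,840.00 − R$29,614,627.53) ÷ R$69,993,840.00 = 57.7%.

57.7%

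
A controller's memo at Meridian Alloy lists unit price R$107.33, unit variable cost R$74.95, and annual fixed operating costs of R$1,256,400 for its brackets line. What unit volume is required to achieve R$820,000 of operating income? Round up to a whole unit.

64,127 brackets

Contribution margin per unit = R$107.33 − R$74.95 = R$32.38.
Units = (FC + target) / CM = (R$1,256,400 + R$820,000) / R$32.38 = 64,126.00, so 64,127 brackets.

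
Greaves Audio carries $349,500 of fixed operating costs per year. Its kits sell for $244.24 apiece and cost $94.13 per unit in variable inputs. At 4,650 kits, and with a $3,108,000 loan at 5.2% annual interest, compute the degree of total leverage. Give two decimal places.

3.73

Total contribution margin = 4,650 × $150.11 = $698,011.50.
EBIT = $698,011.50 − $349,500 = $348,511.50. Interest = $161,616.00.
DOL = $698,011.50 ÷ $348,511.50 = 2.0028; DFL = $348,511.50 ÷ $186,895.50 = 1.8647.
DCL = DOL × DFL = 2.0028 × 1.8647 = 3.7346.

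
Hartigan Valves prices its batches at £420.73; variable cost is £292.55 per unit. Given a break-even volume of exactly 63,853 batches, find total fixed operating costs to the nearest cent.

Unit CM = price − variable cost = £420.73 − £292.55 = £128.18.
Since BE = FC / CM, FC = 63,853 × £128.18 = £8,184,677.54.

£8,184,677.54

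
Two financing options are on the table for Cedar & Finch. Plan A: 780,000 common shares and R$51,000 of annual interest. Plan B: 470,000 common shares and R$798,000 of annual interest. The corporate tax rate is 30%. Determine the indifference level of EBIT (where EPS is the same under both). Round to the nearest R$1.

At indifference, (EBIT − 51,000)(1 − t)/780,000 = (EBIT − 798,000)(1 − t)/470,000.
Cancelling (1 − t) and cross-multiplying: 470,000·(EBIT − 51,000) = 780,000·(EBIT − 798,000).
Solving, EBIT = (798,000·780,000 − 51,000·470,000) / (780,000 − 470,000) = 598,470,000,000 / 310,000 = 1,930,548.39.

R$1,930,548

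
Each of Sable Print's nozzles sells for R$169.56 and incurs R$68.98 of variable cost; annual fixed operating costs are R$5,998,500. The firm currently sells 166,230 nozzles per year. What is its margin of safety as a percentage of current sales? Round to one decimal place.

64.1%

Contribution margin per unit = R$169.56 − R$68.98 = R$100.58. Break-even units = R$5,998,500 ÷ R$100.58 = 59,639.09; break-even revenue = 59,639.09 × R$169.56 = R$10,112,404.65.
Current sales = 166,230 × R$169.56 = R$28,185,958.80.
Margin of safety = (R$28,185,958.80 − R$10,112,404.65) ÷ R$28,185,958.80 = 64.1%.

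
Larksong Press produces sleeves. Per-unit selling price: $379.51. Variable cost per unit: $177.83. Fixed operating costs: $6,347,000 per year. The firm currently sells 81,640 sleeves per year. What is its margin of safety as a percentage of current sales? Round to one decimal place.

61.5%

Each unit contributes $379.51 − $177.83 = $201.68. Break-even units = $6,347,000 ÷ $201.68 = 31,470.65; break-even revenue = 31,470.65 × $379.51 = $11,943,425.08.
Current sales = 81,640 × $379.51 = $30,983,196.40.
Margin of safety = ($30,983,196.40 − $11,943,425.08) ÷ $30,983,196.40 = 61.5%.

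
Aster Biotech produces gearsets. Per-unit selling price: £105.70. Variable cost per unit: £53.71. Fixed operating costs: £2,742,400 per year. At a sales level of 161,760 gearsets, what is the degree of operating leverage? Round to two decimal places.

Contribution at this volume is 161,760 × £51.99 = £8,409,902.40.
EBIT = £8,409,902.40 − £2,742,400 = £5,667,502.40.
DOL = contribution ÷ EBIT = £8,409,902.40 ÷ £5,667,502.40 = 1.4839.

1.48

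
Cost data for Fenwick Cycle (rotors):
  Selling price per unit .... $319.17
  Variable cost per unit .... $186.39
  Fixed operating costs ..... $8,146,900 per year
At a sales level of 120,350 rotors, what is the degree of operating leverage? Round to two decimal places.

2.04

At 120,350 units, contribution = 120,350 × $132.78 = $15,980,073.00.
EBIT = $15,980,073.00 − $8,146,900 = $7,833,173.00.
So DOL = total CM / EBIT = $15,980,073.00 / $7,833,173.00 = 2.0401.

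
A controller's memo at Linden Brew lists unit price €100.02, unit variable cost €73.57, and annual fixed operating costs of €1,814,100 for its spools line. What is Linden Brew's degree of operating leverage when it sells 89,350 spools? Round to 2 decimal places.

Contribution at this volume is 89,350 × €26.45 = €2,363,307.50.
EBIT = €2,363,307.50 − €1,814,100 = €549,207.50.
DOL = contribution ÷ EBIT = €2,363,307.50 ÷ €549,207.50 = 4.3031.

4.30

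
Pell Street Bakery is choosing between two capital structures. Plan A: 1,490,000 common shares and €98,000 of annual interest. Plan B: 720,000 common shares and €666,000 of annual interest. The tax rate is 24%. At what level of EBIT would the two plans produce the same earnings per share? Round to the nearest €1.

Set EPS_A = EPS_B: (EBIT − €98,000)(1 − 0.24) ÷ 1,490,000 = (EBIT − €666,000)(1 − 0.24) ÷ 720,000.
Cancelling (1 − t) and cross-multiplying: 720,000·(EBIT − 98,000) = 1,490,000·(EBIT − 666,000).
Solving, EBIT = (666,000·1,490,000 − 98,000·720,000) / (1,490,000 − 720,000) = 921,780,000,000 / 770,000 = 1,197,116.88.

€1,197,117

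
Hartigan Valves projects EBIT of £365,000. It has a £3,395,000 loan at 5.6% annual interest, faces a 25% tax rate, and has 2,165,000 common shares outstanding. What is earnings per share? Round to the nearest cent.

Pre-tax income = £365,000 − £190,120.00 = £174,880.00.
Net income = £174,880.00 × (1 − 0.25) = £131,160.00.
Per share: £131,160.00 / 2,165,000 shares = £0.06.

£0.06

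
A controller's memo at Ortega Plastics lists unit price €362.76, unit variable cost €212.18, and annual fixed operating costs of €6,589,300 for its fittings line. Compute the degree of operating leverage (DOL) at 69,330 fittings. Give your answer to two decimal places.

2.71

At 69,330 units, contribution = 69,330 × €150.58 = €10,439,711.40.
Operating income = contribution − fixed costs = €10,439,711.40 − €6,589,300 = €3,850,411.40.
So DOL = total CM / EBIT = €10,439,711.40 / €3,850,411.40 = 2.7113.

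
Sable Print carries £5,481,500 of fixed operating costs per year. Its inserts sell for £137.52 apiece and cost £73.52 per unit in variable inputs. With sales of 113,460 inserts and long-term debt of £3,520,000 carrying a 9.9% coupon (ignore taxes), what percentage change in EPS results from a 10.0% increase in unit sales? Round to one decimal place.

+50.7%

At 113,460 units, contribution = 113,460 × £64.00 = £7,261,440.00.
Subtracting fixed costs: EBIT = £7,261,440.00 − £5,481,500 = £1,779,940.00.
Interest = £348,480.00, so EBIT − I = £1,431,460.00.
DCL = total CM / (EBIT − I) = £7,261,440.00 / £1,431,460.00 = 5.0728.
EPS therefore changes by 5.0728 × (+10.0%) = +50.7%.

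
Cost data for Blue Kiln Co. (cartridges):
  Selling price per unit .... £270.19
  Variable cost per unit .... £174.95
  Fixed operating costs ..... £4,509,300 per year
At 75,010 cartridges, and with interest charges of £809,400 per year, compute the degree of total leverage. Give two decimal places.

Contribution at this volume is 75,010 × £95.24 = £7,143,952.40.
EBIT = £7,143,952.40 − £4,509,300 = £2,634,652.40. Interest = £809,400.00, so EBIT − I = £1,825,252.40.
Degree of total leverage = total CM / (EBIT − interest) = £7,143,952.40 / £1,825,252.40 = 3.9140.

3.91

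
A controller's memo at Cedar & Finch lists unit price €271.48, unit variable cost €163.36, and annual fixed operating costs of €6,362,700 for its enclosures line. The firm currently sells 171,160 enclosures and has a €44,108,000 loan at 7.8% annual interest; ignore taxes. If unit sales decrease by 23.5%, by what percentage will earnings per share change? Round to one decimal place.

Total contribution margin = 171,160 × €108.12 = €18,505,819.20.
Subtracting fixed costs: EBIT = €18,505,819.20 − €6,362,700 = €12,143,119.20.
After interest of €3,440,424.00, pre-tax earnings = €8,702,695.20.
Degree of combined leverage = contribution ÷ (EBIT − I) = €18,505,819.20 ÷ €8,702,695.20 = 2.1264.
EPS therefore changes by 2.1264 × (-23.5%) = -50.0%.

-50.0%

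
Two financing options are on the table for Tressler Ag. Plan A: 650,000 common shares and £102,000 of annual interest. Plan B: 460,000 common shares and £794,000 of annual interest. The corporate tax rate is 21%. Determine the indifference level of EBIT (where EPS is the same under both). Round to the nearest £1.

£2,469,368

Set EPS_A = EPS_B: (EBIT − £102,000)(1 − 0.21) ÷ 650,000 = (EBIT − £794,000)(1 − 0.21) ÷ 460,000.
Cancelling (1 − t) and cross-multiplying: 460,000·(EBIT − 102,000) = 650,000·(EBIT − 794,000).
EBIT × (650,000 − 460,000) = 794,000 × 650,000 − 102,000 × 460,000 = 469,180,000,000, so EBIT = 469,180,000,000 ÷ 190,000 = 2,469,368.42.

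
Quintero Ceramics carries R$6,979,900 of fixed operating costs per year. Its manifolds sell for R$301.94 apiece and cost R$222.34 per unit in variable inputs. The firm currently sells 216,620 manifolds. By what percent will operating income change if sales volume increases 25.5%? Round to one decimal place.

+42.8%

At 216,620 units, contribution = 216,620 × R$79.60 = R$17,242,952.00.
EBIT = R$17,242,952.00 − R$6,979,900 = R$10,263,052.00.
Degree of operating leverage = R$17,242,952.00 / R$10,263,052.00 = 1.6801.
%ΔEBIT = DOL × %ΔSales = 1.6801 × +25.5% = +42.8%.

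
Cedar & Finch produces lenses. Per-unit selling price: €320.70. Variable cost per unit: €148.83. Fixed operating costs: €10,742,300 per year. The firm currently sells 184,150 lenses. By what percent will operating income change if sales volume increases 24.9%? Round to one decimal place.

Total contribution margin = 184,150 × €171.87 = €31,649,860.50.
Operating income = contribution − fixed costs = €31,649,860.50 − €10,742,300 = €20,907,560.50.
So DOL = total CM / EBIT = €31,649,860.50 / €20,907,560.50 = 1.5138.
So EBIT moves 1.5138 × (+24.9%) = +37.7%.

+37.7%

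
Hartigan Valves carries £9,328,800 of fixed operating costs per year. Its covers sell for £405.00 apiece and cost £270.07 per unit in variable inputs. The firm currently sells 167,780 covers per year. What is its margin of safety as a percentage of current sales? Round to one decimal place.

58.8%

Unit CM = price − variable cost = £405.00 − £270.07 = £134.93. Break-even units = £9,328,800 ÷ £134.93 = 69,138.07; break-even revenue = 69,138.07 × £405.00 = £28,000,919.00.
Current sales = 167,780 × £405.00 = £67,950,900.00.
Margin of safety = (£67,950,900.00 − £28,000,919.00) ÷ £67,950,900.00 = 58.8%.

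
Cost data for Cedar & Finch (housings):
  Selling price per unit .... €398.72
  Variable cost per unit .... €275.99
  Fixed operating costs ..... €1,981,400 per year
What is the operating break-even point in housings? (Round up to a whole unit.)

16,145 housings

Contribution margin per unit = €398.72 − €275.99 = €122.73.
Break-even Q = €1,981,400 / €122.73 = 16,144.38 → 16,145 housings.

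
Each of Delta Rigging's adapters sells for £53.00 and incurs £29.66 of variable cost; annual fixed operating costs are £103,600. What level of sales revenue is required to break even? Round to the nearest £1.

£235,253

CM per unit = £53.00 − £29.66 = £23.34; CM ratio = £23.34 / £53.00 = 0.4404.
Break-even revenue = fixed costs × price ÷ CM = £103,600 × £53.00 ÷ £23.34 = £235,253.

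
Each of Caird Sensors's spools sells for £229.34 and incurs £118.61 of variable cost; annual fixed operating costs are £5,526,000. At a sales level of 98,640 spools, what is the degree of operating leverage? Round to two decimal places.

At 98,640 units, contribution = 98,640 × £110.73 = £10,922,407.20.
Subtracting fixed costs: EBIT = £10,922,407.20 − £5,526,000 = £5,396,407.20.
So DOL = total CM / EBIT = £10,922,407.20 / £5,396,407.20 = 2.0240.

2.02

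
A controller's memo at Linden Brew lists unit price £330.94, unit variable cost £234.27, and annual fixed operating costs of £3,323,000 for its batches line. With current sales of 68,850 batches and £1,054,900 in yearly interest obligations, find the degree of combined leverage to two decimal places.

2.92

Contribution at this volume is 68,850 × £96.67 = £6,655,729.50.
Subtracting fixed costs: EBIT = £6,655,729.50 − £3,323,000 = £3,332,729.50. Interest = £1,054,900.00.
DOL = £6,655,729.50 ÷ £3,332,729.50 = 1.9971; DFL = £3,332,729.50 ÷ £2,277,829.50 = 1.4631.
DCL = DOL × DFL = 1.9971 × 1.4631 = 2.9220.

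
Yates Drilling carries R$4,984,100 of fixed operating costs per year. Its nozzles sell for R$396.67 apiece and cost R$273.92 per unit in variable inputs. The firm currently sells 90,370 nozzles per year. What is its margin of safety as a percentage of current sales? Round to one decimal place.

55.1%

Unit CM = price − variable cost = R$396.67 − R$273.92 = R$122.75. Break-even units = R$4,984,100 ÷ R$122.75 = 40,603.67; break-even revenue = 40,603.67 × R$396.67 = R$16,106,256.19.
Current sales = 90,370 × R$396.67 = R$35,847,067.90.
Margin of safety = (R$35,847,067.90 − R$16,106,256.19) ÷ R$35,847,067.90 = 55.1%.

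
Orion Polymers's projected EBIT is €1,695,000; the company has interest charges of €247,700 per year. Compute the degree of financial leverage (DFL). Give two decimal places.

Interest = €247,700.00.
DFL = EBIT ÷ (EBIT − I) = €1,695,000 ÷ (€1,695,000 − €247,700.00) = €1,695,000 ÷ €1,447,300.00 = 1.1711.

1.17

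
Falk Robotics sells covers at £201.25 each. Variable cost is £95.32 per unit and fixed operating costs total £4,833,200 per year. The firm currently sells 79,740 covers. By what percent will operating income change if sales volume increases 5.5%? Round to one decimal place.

+12.9%

Contribution at this volume is 79,740 × £105.93 = £8,446,858.20.
Operating income = contribution − fixed costs = £8,446,858.20 − £4,833,200 = £3,613,658.20.
DOL = contribution ÷ EBIT = £8,446,858.20 ÷ £3,613,658.20 = 2.3375.
So EBIT moves 2.3375 × (+5.5%) = +12.9%.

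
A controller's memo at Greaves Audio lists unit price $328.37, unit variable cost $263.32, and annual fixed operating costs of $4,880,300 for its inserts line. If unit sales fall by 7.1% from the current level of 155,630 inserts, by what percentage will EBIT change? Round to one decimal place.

-13.7%

Total contribution margin = 155,630 × $65.05 = $10,123,731.50.
EBIT = $10,123,731.50 − $4,880,300 = $5,243,431.50.
Degree of operating leverage = $10,123,731.50 / $5,243,431.50 = 1.9307.
%ΔEBIT = DOL × %ΔSales = 1.9307 × -7.1% = -13.7%.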